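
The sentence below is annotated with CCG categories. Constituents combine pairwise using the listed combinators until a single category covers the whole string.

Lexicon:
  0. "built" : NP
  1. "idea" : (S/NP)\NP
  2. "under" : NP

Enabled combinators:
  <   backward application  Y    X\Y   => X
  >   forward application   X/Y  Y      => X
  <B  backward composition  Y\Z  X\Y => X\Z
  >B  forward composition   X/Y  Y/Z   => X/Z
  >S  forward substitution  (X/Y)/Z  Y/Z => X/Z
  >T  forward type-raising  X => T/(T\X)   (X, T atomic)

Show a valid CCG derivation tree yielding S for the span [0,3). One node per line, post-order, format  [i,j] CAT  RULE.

[0,1] NP  lex  "built"
[1,2] (S/NP)\NP  lex  "idea"
[0,2] S/NP  <  k=1
[2,3] NP  lex  "under"
[0,3] S  >  k=2

[0,3] S   >
  [0,2] S/NP   <
    [0,1] "built" : NP
    [1,2] "idea" : (S/NP)\NP
  [2,3] "under" : NP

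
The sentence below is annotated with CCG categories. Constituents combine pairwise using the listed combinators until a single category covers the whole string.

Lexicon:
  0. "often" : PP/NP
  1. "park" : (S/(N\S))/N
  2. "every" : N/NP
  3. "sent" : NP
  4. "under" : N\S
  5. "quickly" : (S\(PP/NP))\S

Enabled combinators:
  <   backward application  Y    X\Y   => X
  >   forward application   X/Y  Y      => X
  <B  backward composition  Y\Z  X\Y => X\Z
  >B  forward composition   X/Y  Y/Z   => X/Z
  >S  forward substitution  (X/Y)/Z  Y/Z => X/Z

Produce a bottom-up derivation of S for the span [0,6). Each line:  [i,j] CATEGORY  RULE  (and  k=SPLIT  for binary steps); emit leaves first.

[0,1] PP/NP  lex  "often"
[1,2] (S/(N\S))/N  lex  "park"
[2,3] N/NP  lex  "every"
[3,4] NP  lex  "sent"
[2,4] N  >  k=3
[1,4] S/(N\S)  >  k=2
[4,5] N\S  lex  "under"
[1,5] S  >  k=4
[5,6] (S\(PP/NP))\S  lex  "quickly"
[1,6] S\(PP/NP)  <  k=5
[0,6] S  <  k=1

[0,6] S   <
  [0,1] "often" : PP/NP
  [1,6] S\(PP/NP)   <
    [1,5] S   >
      [1,4] S/(N\S)   >
        [1,2] "park" : (S/(N\S))/N
        [2,4] N   >
          [2,3] "every" : N/NP
          [3,4] "sent" : NP
      [4,5] "under" : N\S
    [5,6] "quickly" : (S\(PP/NP))\S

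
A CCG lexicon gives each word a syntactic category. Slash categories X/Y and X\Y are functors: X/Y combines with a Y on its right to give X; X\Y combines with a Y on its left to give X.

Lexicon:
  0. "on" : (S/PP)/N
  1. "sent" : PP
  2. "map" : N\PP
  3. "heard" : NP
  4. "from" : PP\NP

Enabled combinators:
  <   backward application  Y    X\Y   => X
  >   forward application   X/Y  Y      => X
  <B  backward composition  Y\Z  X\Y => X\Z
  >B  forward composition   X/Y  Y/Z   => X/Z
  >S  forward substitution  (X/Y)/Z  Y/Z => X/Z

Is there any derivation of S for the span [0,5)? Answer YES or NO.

[0,5] S   >
  [0,3] S/PP   >
    [0,1] "on" : (S/PP)/N
    [1,3] N   <
      [1,2] "sent" : PP
      [2,3] "map" : N\PP
  [3,5] PP   <
    [3,4] "heard" : NP
    [4,5] "from" : PP\NP

YES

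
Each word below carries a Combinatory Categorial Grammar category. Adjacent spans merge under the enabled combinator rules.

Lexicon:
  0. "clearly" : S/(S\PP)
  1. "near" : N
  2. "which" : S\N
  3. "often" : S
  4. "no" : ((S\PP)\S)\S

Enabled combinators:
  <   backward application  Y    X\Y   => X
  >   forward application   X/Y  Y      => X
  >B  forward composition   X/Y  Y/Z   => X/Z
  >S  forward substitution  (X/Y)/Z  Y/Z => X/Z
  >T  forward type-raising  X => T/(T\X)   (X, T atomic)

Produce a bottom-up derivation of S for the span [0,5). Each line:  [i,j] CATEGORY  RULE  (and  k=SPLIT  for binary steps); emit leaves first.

[0,1] S/(S\PP)  lex  "clearly"
[1,2] N  lex  "near"
[2,3] S\N  lex  "which"
[1,3] S  <  k=2
[3,4] S  lex  "often"
[4,5] ((S\PP)\S)\S  lex  "no"
[3,5] (S\PP)\S  <  k=4
[1,5] S\PP  <  k=3
[0,5] S  >  k=1

[0,5] S   >
  [0,1] "clearly" : S/(S\PP)
  [1,5] S\PP   <
    [1,3] S   <
      [1,2] "near" : N
      [2,3] "which" : S\N
    [3,5] (S\PP)\S   <
      [3,4] "often" : S
      [4,5] "no" : ((S\PP)\S)\S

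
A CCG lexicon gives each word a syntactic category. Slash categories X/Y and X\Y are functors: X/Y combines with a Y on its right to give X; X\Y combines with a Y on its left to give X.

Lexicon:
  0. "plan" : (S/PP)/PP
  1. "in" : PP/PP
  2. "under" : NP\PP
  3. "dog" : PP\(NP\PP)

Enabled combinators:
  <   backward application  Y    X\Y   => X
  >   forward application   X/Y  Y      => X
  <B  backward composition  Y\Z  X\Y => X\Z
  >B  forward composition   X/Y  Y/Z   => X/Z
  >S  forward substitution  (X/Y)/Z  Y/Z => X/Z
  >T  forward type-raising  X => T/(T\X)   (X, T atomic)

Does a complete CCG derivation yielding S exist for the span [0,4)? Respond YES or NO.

[0,4] S   >
  [0,2] S/PP   >S
    [0,1] "plan" : (S/PP)/PP
    [1,2] "in" : PP/PP
  [2,4] PP   <
    [2,3] "under" : NP\PP
    [3,4] "dog" : PP\(NP\PP)

YES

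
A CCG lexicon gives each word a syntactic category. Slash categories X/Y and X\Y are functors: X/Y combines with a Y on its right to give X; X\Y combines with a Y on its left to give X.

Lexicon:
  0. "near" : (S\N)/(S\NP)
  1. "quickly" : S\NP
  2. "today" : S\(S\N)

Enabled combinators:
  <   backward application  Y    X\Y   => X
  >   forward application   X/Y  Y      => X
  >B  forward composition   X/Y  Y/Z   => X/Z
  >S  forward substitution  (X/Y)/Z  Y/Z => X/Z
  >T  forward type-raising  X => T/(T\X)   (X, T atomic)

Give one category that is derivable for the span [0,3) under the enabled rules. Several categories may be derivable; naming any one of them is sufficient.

S

[0,3] S   <
  [0,2] S\N   >
    [0,1] "near" : (S\N)/(S\NP)
    [1,2] "quickly" : S\NP
  [2,3] "today" : S\(S\N)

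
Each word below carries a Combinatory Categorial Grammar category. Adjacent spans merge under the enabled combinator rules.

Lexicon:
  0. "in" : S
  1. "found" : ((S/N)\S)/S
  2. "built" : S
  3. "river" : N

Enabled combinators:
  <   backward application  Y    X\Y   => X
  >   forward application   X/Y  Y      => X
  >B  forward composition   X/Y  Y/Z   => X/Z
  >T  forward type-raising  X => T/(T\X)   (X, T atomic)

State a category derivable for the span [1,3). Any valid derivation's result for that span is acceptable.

[0,4] S   >
  [0,3] S/N   <
    [0,1] "in" : S
    [1,3] (S/N)\S   >
      [1,2] "found" : ((S/N)\S)/S
      [2,3] "built" : S
  [3,4] "river" : N

(S/N)\S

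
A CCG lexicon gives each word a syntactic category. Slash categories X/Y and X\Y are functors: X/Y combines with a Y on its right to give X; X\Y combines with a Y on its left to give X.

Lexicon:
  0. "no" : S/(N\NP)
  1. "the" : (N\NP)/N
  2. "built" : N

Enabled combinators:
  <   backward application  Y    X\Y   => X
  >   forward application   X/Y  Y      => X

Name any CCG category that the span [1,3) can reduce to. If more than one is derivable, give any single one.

N\NP

[0,3] S   >
  [0,1] "no" : S/(N\NP)
  [1,3] N\NP   >
    [1,2] "the" : (N\NP)/N
    [2,3] "built" : N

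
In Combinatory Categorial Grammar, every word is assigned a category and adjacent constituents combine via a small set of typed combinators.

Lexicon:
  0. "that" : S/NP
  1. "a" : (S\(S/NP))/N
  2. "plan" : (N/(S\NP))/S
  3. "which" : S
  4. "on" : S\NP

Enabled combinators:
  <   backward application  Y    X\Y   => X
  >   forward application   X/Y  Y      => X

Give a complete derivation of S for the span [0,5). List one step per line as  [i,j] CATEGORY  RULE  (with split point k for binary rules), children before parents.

[0,5] S   <
  [0,1] "that" : S/NP
  [1,5] S\(S/NP)   >
    [1,2] "a" : (S\(S/NP))/N
    [2,5] N   >
      [2,4] N/(S\NP)   >
        [2,3] "plan" : (N/(S\NP))/S
        [3,4] "which" : S
      [4,5] "on" : S\NP

[0,1] S/NP  lex  "that"
[1,2] (S\(S/NP))/N  lex  "a"
[2,3] (N/(S\NP))/S  lex  "plan"
[3,4] S  lex  "which"
[2,4] N/(S\NP)  >  k=3
[4,5] S\NP  lex  "on"
[2,5] N  >  k=4
[1,5] S\(S/NP)  >  k=2
[0,5] S  <  k=1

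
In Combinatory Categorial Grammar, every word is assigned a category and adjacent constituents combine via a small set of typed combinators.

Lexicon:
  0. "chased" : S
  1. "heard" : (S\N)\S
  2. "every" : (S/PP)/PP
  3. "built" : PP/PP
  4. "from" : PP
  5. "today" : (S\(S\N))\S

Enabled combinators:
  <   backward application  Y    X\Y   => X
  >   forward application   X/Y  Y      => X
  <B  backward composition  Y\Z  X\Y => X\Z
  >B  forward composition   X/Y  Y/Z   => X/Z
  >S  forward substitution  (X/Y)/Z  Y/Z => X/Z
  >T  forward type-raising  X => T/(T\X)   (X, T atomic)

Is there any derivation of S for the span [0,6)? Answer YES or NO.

YES

[0,6] S   <
  [0,2] S\N   <
    [0,1] "chased" : S
    [1,2] "heard" : (S\N)\S
  [2,6] S\(S\N)   <
    [2,5] S   >
      [2,4] S/PP   >S
        [2,3] "every" : (S/PP)/PP
        [3,4] "built" : PP/PP
      [4,5] "from" : PP
    [5,6] "today" : (S\(S\N))\S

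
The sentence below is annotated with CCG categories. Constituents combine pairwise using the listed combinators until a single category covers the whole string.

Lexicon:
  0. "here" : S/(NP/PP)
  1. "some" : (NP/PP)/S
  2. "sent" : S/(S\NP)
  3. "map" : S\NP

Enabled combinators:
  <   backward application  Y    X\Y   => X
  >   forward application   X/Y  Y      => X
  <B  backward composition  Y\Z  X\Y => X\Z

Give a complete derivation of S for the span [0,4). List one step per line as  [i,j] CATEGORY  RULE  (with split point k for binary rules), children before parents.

[0,4] S   >
  [0,1] "here" : S/(NP/PP)
  [1,4] NP/PP   >
    [1,2] "some" : (NP/PP)/S
    [2,4] S   >
      [2,3] "sent" : S/(S\NP)
      [3,4] "map" : S\NP

[0,1] S/(NP/PP)  lex  "here"
[1,2] (NP/PP)/S  lex  "some"
[2,3] S/(S\NP)  lex  "sent"
[3,4] S\NP  lex  "map"
[2,4] S  >  k=3
[1,4] NP/PP  >  k=2
[0,4] S  >  k=1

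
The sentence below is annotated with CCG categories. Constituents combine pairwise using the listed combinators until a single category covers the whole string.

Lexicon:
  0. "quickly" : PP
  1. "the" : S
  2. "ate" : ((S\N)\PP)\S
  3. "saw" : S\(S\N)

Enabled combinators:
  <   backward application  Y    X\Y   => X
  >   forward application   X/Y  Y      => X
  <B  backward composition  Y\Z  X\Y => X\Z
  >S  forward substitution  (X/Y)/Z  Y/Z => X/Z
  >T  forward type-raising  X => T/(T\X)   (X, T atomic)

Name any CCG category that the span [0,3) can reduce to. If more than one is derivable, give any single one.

S\N

[0,4] S   <
  [0,3] S\N   <
    [0,1] "quickly" : PP
    [1,3] (S\N)\PP   <
      [1,2] "the" : S
      [2,3] "ate" : ((S\N)\PP)\S
  [3,4] "saw" : S\(S\N)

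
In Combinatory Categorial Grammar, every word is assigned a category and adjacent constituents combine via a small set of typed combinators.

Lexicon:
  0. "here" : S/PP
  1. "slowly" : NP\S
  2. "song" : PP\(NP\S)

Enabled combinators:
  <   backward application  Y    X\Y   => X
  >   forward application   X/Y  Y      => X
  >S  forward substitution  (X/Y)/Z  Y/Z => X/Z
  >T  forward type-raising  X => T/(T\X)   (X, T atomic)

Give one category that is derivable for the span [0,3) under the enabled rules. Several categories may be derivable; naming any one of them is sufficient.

S

[0,3] S   >
  [0,1] "here" : S/PP
  [1,3] PP   <
    [1,2] "slowly" : NP\S
    [2,3] "song" : PP\(NP\S)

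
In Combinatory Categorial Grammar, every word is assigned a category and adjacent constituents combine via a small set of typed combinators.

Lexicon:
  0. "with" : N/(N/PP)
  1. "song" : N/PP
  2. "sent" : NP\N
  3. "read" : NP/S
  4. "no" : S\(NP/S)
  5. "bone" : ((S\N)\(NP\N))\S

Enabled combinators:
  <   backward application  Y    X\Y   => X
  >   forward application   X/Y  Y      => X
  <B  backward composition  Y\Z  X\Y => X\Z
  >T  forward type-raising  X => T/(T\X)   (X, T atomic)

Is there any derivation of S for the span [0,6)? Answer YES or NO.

[0,6] S   <
  [0,2] N   >
    [0,1] "with" : N/(N/PP)
    [1,2] "song" : N/PP
  [2,6] S\N   <
    [2,3] "sent" : NP\N
    [3,6] (S\N)\(NP\N)   <
      [3,5] S   <
        [3,4] "read" : NP/S
        [4,5] "no" : S\(NP/S)
      [5,6] "bone" : ((S\N)\(NP\N))\S

YES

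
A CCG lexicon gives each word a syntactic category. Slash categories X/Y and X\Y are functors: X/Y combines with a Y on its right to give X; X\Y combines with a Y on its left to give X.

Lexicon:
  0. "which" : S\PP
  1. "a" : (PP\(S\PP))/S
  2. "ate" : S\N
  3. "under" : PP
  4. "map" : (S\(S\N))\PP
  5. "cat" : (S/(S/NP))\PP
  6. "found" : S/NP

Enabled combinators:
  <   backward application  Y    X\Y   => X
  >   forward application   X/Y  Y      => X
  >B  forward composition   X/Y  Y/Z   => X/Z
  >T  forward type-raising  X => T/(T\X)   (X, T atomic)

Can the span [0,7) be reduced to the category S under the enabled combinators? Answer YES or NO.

[0,7] S   >
  [0,6] S/(S/NP)   <
    [0,5] PP   <
      [0,1] "which" : S\PP
      [1,5] PP\(S\PP)   >
        [1,2] "a" : (PP\(S\PP))/S
        [2,5] S   <
          [2,3] "ate" : S\N
          [3,5] S\(S\N)   <
            [3,4] "under" : PP
            [4,5] "map" : (S\(S\N))\PP
    [5,6] "cat" : (S/(S/NP))\PP
  [6,7] "found" : S/NP

YES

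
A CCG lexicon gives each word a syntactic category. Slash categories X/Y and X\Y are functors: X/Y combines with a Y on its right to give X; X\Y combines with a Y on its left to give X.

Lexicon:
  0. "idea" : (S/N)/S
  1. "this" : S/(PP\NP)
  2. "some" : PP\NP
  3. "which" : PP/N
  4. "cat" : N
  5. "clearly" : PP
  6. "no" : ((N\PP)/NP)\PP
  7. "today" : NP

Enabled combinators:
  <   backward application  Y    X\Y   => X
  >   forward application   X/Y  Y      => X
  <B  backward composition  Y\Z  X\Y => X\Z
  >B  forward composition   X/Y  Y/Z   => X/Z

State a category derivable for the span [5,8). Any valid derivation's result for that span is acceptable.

[0,8] S   >
  [0,3] S/N   >
    [0,1] "idea" : (S/N)/S
    [1,3] S   >
      [1,2] "this" : S/(PP\NP)
      [2,3] "some" : PP\NP
  [3,8] N   <
    [3,5] PP   >
      [3,4] "which" : PP/N
      [4,5] "cat" : N
    [5,8] N\PP   >
      [5,7] (N\PP)/NP   <
        [5,6] "clearly" : PP
        [6,7] "no" : ((N\PP)/NP)\PP
      [7,8] "today" : NP

N\PP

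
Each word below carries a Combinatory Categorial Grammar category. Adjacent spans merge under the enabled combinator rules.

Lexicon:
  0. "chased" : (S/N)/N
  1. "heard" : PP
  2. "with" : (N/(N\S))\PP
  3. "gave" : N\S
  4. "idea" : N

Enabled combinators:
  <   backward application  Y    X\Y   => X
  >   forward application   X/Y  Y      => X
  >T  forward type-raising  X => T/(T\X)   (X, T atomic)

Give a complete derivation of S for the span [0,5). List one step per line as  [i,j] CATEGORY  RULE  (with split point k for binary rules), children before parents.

[0,5] S   >
  [0,4] S/N   >
    [0,1] "chased" : (S/N)/N
    [1,4] N   >
      [1,3] N/(N\S)   <
        [1,2] "heard" : PP
        [2,3] "with" : (N/(N\S))\PP
      [3,4] "gave" : N\S
  [4,5] "idea" : N

[0,1] (S/N)/N  lex  "chased"
[1,2] PP  lex  "heard"
[2,3] (N/(N\S))\PP  lex  "with"
[1,3] N/(N\S)  <  k=2
[3,4] N\S  lex  "gave"
[1,4] N  >  k=3
[0,4] S/N  >  k=1
[4,5] N  lex  "idea"
[0,5] S  >  k=4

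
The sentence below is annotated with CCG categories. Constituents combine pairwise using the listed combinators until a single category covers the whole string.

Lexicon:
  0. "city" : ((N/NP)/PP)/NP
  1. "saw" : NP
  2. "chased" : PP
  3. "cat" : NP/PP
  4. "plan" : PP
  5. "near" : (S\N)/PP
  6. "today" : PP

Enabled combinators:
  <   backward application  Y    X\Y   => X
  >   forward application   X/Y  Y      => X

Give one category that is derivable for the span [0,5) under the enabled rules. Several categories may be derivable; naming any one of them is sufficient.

[0,7] S   <
  [0,5] N   >
    [0,3] N/NP   >
      [0,2] (N/NP)/PP   >
        [0,1] "city" : ((N/NP)/PP)/NP
        [1,2] "saw" : NP
      [2,3] "chased" : PP
    [3,5] NP   >
      [3,4] "cat" : NP/PP
      [4,5] "plan" : PP
  [5,7] S\N   >
    [5,6] "near" : (S\N)/PP
    [6,7] "today" : PP

N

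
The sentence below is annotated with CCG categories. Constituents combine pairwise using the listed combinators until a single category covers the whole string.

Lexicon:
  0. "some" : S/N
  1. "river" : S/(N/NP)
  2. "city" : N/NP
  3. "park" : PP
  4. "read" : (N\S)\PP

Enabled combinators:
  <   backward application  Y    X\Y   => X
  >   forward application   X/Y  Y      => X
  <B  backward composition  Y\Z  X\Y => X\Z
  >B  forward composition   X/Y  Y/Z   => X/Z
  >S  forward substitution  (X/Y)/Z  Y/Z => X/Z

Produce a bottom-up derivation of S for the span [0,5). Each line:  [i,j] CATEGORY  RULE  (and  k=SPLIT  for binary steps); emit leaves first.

[0,1] S/N  lex  "some"
[1,2] S/(N/NP)  lex  "river"
[2,3] N/NP  lex  "city"
[1,3] S  >  k=2
[3,4] PP  lex  "park"
[4,5] (N\S)\PP  lex  "read"
[3,5] N\S  <  k=4
[1,5] N  <  k=3
[0,5] S  >  k=1

[0,5] S   >
  [0,1] "some" : S/N
  [1,5] N   <
    [1,3] S   >
      [1,2] "river" : S/(N/NP)
      [2,3] "city" : N/NP
    [3,5] N\S   <
      [3,4] "park" : PP
      [4,5] "read" : (N\S)\PP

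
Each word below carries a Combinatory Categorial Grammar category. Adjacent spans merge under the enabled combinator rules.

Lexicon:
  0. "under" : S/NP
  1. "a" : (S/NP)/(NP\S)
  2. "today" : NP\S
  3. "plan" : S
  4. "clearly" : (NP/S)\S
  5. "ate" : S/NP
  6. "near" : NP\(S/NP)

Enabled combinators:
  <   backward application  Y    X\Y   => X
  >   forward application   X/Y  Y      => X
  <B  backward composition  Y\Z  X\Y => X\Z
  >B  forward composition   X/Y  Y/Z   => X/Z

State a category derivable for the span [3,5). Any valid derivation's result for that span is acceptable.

[0,7] S   >
  [0,1] "under" : S/NP
  [1,7] NP   <
    [1,6] S/NP   >B
      [1,3] S/NP   >
        [1,2] "a" : (S/NP)/(NP\S)
        [2,3] "today" : NP\S
      [3,6] NP/NP   >B
        [3,5] NP/S   <
          [3,4] "plan" : S
          [4,5] "clearly" : (NP/S)\S
        [5,6] "ate" : S/NP
    [6,7] "near" : NP\(S/NP)

NP/S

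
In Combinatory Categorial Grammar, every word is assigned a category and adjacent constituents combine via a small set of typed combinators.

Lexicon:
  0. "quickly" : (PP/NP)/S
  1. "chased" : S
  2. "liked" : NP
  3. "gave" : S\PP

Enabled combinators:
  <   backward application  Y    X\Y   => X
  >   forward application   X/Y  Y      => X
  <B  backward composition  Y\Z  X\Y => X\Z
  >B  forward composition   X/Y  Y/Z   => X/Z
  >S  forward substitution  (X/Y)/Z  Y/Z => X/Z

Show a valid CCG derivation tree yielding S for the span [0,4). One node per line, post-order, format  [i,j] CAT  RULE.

[0,1] (PP/NP)/S  lex  "quickly"
[1,2] S  lex  "chased"
[0,2] PP/NP  >  k=1
[2,3] NP  lex  "liked"
[0,3] PP  >  k=2
[3,4] S\PP  lex  "gave"
[0,4] S  <  k=3

[0,4] S   <
  [0,3] PP   >
    [0,2] PP/NP   >
      [0,1] "quickly" : (PP/NP)/S
      [1,2] "chased" : S
    [2,3] "liked" : NP
  [3,4] "gave" : S\PP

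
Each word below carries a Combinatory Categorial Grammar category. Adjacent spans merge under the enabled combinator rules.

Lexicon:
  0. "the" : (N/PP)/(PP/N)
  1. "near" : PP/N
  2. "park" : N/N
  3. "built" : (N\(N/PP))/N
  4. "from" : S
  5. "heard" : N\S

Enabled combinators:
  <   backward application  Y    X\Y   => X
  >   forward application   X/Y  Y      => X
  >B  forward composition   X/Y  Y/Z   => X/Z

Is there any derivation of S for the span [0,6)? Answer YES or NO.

(N/PP)/(PP/N) PP/N N/N (N\(N/PP))/N S N\S
CKY chart[0,6] = {N}; S ∉ chart

NO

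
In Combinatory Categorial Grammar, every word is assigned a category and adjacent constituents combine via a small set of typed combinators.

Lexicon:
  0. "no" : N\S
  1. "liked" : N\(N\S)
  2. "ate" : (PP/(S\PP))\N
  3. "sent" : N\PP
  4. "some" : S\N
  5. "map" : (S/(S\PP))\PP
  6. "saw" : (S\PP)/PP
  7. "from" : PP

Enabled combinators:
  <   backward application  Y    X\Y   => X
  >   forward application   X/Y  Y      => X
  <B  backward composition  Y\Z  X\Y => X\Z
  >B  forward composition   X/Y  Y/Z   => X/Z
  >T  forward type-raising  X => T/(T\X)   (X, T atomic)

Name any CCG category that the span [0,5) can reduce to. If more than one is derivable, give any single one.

[0,8] S   >
  [0,6] S/(S\PP)   <
    [0,5] PP   >
      [0,3] PP/(S\PP)   <
        [0,2] N   <
          [0,1] "no" : N\S
          [1,2] "liked" : N\(N\S)
        [2,3] "ate" : (PP/(S\PP))\N
      [3,5] S\PP   <B
        [3,4] "sent" : N\PP
        [4,5] "some" : S\N
    [5,6] "map" : (S/(S\PP))\PP
  [6,8] S\PP   >
    [6,7] "saw" : (S\PP)/PP
    [7,8] "from" : PP

PP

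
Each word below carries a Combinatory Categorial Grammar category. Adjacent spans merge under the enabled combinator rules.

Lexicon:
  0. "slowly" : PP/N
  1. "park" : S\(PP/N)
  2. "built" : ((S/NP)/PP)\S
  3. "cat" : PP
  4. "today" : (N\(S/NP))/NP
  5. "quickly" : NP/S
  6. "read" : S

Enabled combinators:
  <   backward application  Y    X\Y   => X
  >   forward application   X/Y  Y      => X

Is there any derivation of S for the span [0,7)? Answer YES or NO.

NO

PP/N S\(PP/N) ((S/NP)/PP)\S PP (N\(S/NP))/NP NP/S S
CKY chart[0,7] = {N}; S ∉ chart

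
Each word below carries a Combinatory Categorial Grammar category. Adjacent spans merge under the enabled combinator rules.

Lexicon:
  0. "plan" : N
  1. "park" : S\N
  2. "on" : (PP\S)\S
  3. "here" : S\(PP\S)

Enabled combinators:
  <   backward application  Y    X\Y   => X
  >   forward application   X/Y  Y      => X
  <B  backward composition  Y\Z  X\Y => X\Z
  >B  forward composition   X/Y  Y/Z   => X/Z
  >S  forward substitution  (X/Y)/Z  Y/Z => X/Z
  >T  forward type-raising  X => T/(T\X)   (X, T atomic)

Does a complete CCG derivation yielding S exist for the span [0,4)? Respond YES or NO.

[0,4] S   <
  [0,3] PP\S   <
    [0,2] S   >
      [0,1] S/(S\N)   >T
        [0,1] "plan" : N
      [1,2] "park" : S\N
    [2,3] "on" : (PP\S)\S
  [3,4] "here" : S\(PP\S)

YES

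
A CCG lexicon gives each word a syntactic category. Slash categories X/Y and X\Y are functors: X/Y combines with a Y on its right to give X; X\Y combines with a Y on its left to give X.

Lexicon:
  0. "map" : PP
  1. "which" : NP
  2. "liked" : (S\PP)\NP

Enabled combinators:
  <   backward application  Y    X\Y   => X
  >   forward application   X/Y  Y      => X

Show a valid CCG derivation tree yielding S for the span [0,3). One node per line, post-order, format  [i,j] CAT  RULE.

[0,3] S   <
  [0,1] "map" : PP
  [1,3] S\PP   <
    [1,2] "which" : NP
    [2,3] "liked" : (S\PP)\NP

[0,1] PP  lex  "map"
[1,2] NP  lex  "which"
[2,3] (S\PP)\NP  lex  "liked"
[1,3] S\PP  <  k=2
[0,3] S  <  k=1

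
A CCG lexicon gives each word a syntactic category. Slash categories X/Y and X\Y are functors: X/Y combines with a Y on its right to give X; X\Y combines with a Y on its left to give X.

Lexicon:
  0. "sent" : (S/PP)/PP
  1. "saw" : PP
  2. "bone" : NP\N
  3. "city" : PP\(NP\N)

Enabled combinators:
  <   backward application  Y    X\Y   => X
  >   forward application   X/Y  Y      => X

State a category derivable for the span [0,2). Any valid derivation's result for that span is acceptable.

[0,4] S   >
  [0,2] S/PP   >
    [0,1] "sent" : (S/PP)/PP
    [1,2] "saw" : PP
  [2,4] PP   <
    [2,3] "bone" : NP\N
    [3,4] "city" : PP\(NP\N)

S/PP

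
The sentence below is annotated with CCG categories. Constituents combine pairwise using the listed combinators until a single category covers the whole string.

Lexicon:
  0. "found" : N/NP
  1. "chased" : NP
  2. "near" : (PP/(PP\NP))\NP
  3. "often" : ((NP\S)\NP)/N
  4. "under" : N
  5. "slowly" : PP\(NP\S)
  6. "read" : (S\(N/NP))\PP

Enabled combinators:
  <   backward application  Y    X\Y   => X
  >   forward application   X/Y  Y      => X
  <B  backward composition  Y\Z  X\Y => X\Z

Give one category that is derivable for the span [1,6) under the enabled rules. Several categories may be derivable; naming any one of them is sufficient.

PP

[0,7] S   <
  [0,1] "found" : N/NP
  [1,7] S\(N/NP)   <
    [1,6] PP   >
      [1,3] PP/(PP\NP)   <
        [1,2] "chased" : NP
        [2,3] "near" : (PP/(PP\NP))\NP
      [3,6] PP\NP   <B
        [3,5] (NP\S)\NP   >
          [3,4] "often" : ((NP\S)\NP)/N
          [4,5] "under" : N
        [5,6] "slowly" : PP\(NP\S)
    [6,7] "read" : (S\(N/NP))\PP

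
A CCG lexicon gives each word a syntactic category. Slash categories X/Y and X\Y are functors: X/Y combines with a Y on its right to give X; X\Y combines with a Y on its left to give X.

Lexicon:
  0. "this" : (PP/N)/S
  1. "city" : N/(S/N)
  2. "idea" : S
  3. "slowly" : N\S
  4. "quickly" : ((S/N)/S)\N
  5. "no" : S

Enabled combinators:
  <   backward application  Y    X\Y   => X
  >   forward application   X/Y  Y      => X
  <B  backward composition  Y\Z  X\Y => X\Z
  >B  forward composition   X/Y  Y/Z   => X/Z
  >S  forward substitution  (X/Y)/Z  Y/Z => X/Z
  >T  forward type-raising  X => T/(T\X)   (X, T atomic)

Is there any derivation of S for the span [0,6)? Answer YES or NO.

(PP/N)/S N/(S/N) S N\S ((S/N)/S)\N S
CKY chart[0,6] = {(PP/N)/(S\N), N/(N\PP), NP/(NP\PP), PP, PP/(PP\PP), PP/(S\S), S/(S\PP)}; S ∉ chart

NO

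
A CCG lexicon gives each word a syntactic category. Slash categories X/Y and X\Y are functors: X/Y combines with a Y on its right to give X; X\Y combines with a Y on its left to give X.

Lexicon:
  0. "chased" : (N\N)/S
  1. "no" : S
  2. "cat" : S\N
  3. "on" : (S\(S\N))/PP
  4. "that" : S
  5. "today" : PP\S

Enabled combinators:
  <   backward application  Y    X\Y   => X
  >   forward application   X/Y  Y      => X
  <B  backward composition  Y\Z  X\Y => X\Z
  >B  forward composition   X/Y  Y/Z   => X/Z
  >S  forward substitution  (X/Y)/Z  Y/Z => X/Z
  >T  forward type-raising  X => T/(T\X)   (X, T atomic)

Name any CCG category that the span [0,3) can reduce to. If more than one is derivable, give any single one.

[0,6] S   <
  [0,3] S\N   <B
    [0,2] N\N   >
      [0,1] "chased" : (N\N)/S
      [1,2] "no" : S
    [2,3] "cat" : S\N
  [3,6] S\(S\N)   >
    [3,4] "on" : (S\(S\N))/PP
    [4,6] PP   >
      [4,5] PP/(PP\S)   >T
        [4,5] "that" : S
      [5,6] "today" : PP\S

S\N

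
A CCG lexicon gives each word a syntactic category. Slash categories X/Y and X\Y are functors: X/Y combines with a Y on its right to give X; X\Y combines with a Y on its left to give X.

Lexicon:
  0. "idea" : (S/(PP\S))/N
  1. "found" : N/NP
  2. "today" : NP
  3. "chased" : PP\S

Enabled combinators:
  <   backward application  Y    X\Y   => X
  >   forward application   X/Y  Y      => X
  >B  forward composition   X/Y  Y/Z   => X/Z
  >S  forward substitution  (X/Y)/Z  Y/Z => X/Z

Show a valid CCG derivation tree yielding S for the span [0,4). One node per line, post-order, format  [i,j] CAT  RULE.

[0,4] S   >
  [0,3] S/(PP\S)   >
    [0,1] "idea" : (S/(PP\S))/N
    [1,3] N   >
      [1,2] "found" : N/NP
      [2,3] "today" : NP
  [3,4] "chased" : PP\S

[0,1] (S/(PP\S))/N  lex  "idea"
[1,2] N/NP  lex  "found"
[2,3] NP  lex  "today"
[1,3] N  >  k=2
[0,3] S/(PP\S)  >  k=1
[3,4] PP\S  lex  "chased"
[0,4] S  >  k=3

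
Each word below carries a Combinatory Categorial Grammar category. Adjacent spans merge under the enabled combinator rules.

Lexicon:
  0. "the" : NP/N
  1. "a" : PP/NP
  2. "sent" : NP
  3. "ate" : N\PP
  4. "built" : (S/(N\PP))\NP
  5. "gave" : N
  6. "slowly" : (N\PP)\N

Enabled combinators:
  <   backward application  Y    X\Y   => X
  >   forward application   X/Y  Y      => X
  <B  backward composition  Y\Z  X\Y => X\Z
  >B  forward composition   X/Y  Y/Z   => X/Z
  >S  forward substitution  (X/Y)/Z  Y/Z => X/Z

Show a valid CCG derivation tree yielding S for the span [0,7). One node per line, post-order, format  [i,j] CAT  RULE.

[0,7] S   >
  [0,5] S/(N\PP)   <
    [0,4] NP   >
      [0,1] "the" : NP/N
      [1,4] N   <
        [1,3] PP   >
          [1,2] "a" : PP/NP
          [2,3] "sent" : NP
        [3,4] "ate" : N\PP
    [4,5] "built" : (S/(N\PP))\NP
  [5,7] N\PP   <
    [5,6] "gave" : N
    [6,7] "slowly" : (N\PP)\N

[0,1] NP/N  lex  "the"
[1,2] PP/NP  lex  "a"
[2,3] NP  lex  "sent"
[1,3] PP  >  k=2
[3,4] N\PP  lex  "ate"
[1,4] N  <  k=3
[0,4] NP  >  k=1
[4,5] (S/(N\PP))\NP  lex  "built"
[0,5] S/(N\PP)  <  k=4
[5,6] N  lex  "gave"
[6,7] (N\PP)\N  lex  "slowly"
[5,7] N\PP  <  k=6
[0,7] S  >  k=5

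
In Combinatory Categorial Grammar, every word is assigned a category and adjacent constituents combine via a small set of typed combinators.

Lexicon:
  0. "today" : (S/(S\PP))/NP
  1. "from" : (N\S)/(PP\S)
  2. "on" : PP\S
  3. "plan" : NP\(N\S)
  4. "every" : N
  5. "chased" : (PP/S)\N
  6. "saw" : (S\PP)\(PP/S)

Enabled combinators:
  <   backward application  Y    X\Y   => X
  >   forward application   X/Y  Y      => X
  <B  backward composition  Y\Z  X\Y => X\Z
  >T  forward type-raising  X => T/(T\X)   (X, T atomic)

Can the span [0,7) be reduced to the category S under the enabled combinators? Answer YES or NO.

YES

[0,7] S   >
  [0,4] S/(S\PP)   >
    [0,1] "today" : (S/(S\PP))/NP
    [1,4] NP   <
      [1,3] N\S   >
        [1,2] "from" : (N\S)/(PP\S)
        [2,3] "on" : PP\S
      [3,4] "plan" : NP\(N\S)
  [4,7] S\PP   <
    [4,6] PP/S   <
      [4,5] "every" : N
      [5,6] "chased" : (PP/S)\N
    [6,7] "saw" : (S\PP)\(PP/S)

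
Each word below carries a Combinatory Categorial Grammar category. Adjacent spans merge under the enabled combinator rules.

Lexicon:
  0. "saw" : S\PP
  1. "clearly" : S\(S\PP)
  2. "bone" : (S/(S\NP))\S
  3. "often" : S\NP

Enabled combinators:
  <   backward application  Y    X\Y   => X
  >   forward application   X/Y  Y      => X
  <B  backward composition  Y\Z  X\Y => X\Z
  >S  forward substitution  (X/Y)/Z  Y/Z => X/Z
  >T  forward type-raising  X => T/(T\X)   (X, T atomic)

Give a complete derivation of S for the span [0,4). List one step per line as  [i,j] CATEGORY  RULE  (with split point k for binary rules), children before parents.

[0,1] S\PP  lex  "saw"
[1,2] S\(S\PP)  lex  "clearly"
[0,2] S  <  k=1
[2,3] (S/(S\NP))\S  lex  "bone"
[0,3] S/(S\NP)  <  k=2
[3,4] S\NP  lex  "often"
[0,4] S  >  k=3

[0,4] S   >
  [0,3] S/(S\NP)   <
    [0,2] S   <
      [0,1] "saw" : S\PP
      [1,2] "clearly" : S\(S\PP)
    [2,3] "bone" : (S/(S\NP))\S
  [3,4] "often" : S\NP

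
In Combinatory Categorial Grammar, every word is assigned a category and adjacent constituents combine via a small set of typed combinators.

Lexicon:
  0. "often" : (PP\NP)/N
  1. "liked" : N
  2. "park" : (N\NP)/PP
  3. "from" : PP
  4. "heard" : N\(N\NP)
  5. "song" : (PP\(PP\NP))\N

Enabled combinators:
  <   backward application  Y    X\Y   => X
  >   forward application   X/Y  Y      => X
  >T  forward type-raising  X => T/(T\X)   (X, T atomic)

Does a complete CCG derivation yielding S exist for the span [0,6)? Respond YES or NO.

(PP\NP)/N N (N\NP)/PP PP N\(N\NP) (PP\(PP\NP))\N
CKY chart[0,6] = {N/(N\PP), NP/(NP\PP), PP, PP/(PP\PP), S/(S\PP)}; S ∉ chart

NO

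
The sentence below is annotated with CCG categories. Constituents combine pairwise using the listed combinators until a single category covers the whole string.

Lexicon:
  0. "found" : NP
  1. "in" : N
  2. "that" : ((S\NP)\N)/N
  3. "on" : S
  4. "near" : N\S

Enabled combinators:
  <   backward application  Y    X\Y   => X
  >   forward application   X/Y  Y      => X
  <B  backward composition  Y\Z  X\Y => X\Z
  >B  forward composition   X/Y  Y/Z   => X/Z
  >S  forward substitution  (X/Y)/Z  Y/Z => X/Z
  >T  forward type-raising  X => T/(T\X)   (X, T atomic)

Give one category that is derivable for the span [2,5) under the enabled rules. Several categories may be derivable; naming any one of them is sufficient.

(S\NP)\N

[0,5] S   <
  [0,1] "found" : NP
  [1,5] S\NP   <
    [1,2] "in" : N
    [2,5] (S\NP)\N   >
      [2,3] "that" : ((S\NP)\N)/N
      [3,5] N   >
        [3,4] N/(N\S)   >T
          [3,4] "on" : S
        [4,5] "near" : N\S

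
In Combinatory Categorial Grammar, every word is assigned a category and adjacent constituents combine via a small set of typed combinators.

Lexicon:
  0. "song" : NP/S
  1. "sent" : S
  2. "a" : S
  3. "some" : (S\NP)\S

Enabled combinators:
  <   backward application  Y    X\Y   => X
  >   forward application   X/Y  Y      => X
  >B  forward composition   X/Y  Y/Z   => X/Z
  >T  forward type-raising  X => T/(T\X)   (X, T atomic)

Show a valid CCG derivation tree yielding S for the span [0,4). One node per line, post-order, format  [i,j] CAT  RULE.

[0,4] S   <
  [0,2] NP   >
    [0,1] "song" : NP/S
    [1,2] "sent" : S
  [2,4] S\NP   <
    [2,3] "a" : S
    [3,4] "some" : (S\NP)\S

[0,1] NP/S  lex  "song"
[1,2] S  lex  "sent"
[0,2] NP  >  k=1
[2,3] S  lex  "a"
[3,4] (S\NP)\S  lex  "some"
[2,4] S\NP  <  k=3
[0,4] S  <  k=2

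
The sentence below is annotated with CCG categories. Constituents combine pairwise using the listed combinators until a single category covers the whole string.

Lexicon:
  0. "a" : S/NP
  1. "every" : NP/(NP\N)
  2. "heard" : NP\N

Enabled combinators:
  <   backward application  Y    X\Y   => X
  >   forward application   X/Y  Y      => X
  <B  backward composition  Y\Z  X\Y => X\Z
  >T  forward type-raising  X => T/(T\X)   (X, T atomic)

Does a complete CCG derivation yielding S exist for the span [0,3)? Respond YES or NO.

YES

[0,3] S   >
  [0,1] "a" : S/NP
  [1,3] NP   >
    [1,2] "every" : NP/(NP\N)
    [2,3] "heard" : NP\N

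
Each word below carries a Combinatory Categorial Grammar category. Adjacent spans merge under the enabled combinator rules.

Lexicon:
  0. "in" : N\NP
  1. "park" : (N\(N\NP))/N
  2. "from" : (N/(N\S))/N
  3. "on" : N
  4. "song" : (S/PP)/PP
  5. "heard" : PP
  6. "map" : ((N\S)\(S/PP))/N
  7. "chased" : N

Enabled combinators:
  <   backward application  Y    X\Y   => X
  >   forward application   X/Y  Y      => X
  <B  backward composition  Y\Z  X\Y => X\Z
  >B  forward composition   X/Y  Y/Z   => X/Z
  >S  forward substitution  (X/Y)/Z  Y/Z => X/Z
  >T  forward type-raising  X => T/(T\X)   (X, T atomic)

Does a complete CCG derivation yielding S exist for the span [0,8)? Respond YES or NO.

N\NP (N\(N\NP))/N (N/(N\S))/N N (S/PP)/PP PP ((N\S)\(S/PP))/N N
CKY chart[0,8] = {N, N/(N\N), NP/(NP\N), PP/(PP\N), S/(S\N)}; S ∉ chart

NO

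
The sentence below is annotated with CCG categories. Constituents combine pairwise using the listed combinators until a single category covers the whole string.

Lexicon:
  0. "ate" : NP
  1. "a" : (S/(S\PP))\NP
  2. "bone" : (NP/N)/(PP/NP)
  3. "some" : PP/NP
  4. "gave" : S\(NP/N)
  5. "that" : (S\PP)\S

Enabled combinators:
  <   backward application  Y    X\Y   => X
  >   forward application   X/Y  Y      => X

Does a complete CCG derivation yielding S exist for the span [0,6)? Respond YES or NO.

YES

[0,6] S   >
  [0,2] S/(S\PP)   <
    [0,1] "ate" : NP
    [1,2] "a" : (S/(S\PP))\NP
  [2,6] S\PP   <
    [2,5] S   <
      [2,4] NP/N   >
        [2,3] "bone" : (NP/N)/(PP/NP)
        [3,4] "some" : PP/NP
      [4,5] "gave" : S\(NP/N)
    [5,6] "that" : (S\PP)\S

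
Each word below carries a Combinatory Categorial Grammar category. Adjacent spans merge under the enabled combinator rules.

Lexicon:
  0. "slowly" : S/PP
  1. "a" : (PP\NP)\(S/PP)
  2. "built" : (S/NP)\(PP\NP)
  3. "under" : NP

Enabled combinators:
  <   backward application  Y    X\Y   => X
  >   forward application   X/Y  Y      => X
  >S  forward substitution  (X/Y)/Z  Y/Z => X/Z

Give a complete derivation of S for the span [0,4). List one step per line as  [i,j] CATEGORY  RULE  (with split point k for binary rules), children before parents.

[0,1] S/PP  lex  "slowly"
[1,2] (PP\NP)\(S/PP)  lex  "a"
[0,2] PP\NP  <  k=1
[2,3] (S/NP)\(PP\NP)  lex  "built"
[0,3] S/NP  <  k=2
[3,4] NP  lex  "under"
[0,4] S  >  k=3

[0,4] S   >
  [0,3] S/NP   <
    [0,2] PP\NP   <
      [0,1] "slowly" : S/PP
      [1,2] "a" : (PP\NP)\(S/PP)
    [2,3] "built" : (S/NP)\(PP\NP)
  [3,4] "under" : NP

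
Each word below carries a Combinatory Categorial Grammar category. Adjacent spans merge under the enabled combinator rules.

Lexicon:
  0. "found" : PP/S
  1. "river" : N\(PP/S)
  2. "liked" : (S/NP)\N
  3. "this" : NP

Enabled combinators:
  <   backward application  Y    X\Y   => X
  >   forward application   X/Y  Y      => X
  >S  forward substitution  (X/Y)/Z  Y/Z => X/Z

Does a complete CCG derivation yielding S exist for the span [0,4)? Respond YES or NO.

YES

[0,4] S   >
  [0,3] S/NP   <
    [0,2] N   <
      [0,1] "found" : PP/S
      [1,2] "river" : N\(PP/S)
    [2,3] "liked" : (S/NP)\N
  [3,4] "this" : NP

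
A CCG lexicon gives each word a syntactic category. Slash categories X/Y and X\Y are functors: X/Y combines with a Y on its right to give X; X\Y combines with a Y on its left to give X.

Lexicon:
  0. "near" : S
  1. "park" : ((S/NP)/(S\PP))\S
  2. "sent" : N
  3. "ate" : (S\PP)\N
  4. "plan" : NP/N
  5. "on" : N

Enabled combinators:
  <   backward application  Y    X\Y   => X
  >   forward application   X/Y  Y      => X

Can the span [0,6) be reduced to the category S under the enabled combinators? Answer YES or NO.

YES

[0,6] S   >
  [0,4] S/NP   >
    [0,2] (S/NP)/(S\PP)   <
      [0,1] "near" : S
      [1,2] "park" : ((S/NP)/(S\PP))\S
    [2,4] S\PP   <
      [2,3] "sent" : N
      [3,4] "ate" : (S\PP)\N
  [4,6] NP   >
    [4,5] "plan" : NP/N
    [5,6] "on" : N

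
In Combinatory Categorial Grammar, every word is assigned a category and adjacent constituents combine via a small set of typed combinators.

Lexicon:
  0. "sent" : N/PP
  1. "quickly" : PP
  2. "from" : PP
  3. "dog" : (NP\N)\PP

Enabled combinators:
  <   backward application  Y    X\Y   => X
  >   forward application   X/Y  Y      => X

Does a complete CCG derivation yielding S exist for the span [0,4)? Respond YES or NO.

N/PP PP PP (NP\N)\PP
CKY chart[0,4] = {NP}; S ∉ chart

NO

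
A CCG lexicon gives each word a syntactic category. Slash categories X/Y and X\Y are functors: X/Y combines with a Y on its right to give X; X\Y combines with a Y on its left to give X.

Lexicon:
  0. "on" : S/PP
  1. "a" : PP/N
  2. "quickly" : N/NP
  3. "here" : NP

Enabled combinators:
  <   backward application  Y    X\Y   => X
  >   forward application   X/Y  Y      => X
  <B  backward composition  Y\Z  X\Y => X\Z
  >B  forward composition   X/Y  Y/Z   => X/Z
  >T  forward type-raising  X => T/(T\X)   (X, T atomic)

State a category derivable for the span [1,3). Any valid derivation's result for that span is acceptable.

[0,4] S   >
  [0,3] S/NP   >B
    [0,1] "on" : S/PP
    [1,3] PP/NP   >B
      [1,2] "a" : PP/N
      [2,3] "quickly" : N/NP
  [3,4] "here" : NP

PP/NP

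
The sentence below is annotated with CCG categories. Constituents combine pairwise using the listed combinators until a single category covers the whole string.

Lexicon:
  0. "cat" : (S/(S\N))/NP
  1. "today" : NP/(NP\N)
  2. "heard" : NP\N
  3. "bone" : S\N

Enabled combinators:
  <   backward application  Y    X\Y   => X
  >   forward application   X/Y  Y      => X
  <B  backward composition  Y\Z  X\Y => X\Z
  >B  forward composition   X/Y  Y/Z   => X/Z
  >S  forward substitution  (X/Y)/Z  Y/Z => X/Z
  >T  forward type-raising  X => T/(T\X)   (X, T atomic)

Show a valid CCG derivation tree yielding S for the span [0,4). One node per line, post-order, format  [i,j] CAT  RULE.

[0,1] (S/(S\N))/NP  lex  "cat"
[1,2] NP/(NP\N)  lex  "today"
[2,3] NP\N  lex  "heard"
[1,3] NP  >  k=2
[0,3] S/(S\N)  >  k=1
[3,4] S\N  lex  "bone"
[0,4] S  >  k=3

[0,4] S   >
  [0,3] S/(S\N)   >
    [0,1] "cat" : (S/(S\N))/NP
    [1,3] NP   >
      [1,2] "today" : NP/(NP\N)
      [2,3] "heard" : NP\N
  [3,4] "bone" : S\N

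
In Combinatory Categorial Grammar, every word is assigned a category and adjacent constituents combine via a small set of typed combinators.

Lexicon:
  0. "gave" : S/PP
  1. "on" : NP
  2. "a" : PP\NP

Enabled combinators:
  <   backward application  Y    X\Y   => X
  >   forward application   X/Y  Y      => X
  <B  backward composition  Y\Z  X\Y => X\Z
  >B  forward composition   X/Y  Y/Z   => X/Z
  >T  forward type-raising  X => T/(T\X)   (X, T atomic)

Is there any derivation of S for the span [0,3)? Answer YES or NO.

YES

[0,3] S   >
  [0,1] "gave" : S/PP
  [1,3] PP   >
    [1,2] PP/(PP\NP)   >T
      [1,2] "on" : NP
    [2,3] "a" : PP\NP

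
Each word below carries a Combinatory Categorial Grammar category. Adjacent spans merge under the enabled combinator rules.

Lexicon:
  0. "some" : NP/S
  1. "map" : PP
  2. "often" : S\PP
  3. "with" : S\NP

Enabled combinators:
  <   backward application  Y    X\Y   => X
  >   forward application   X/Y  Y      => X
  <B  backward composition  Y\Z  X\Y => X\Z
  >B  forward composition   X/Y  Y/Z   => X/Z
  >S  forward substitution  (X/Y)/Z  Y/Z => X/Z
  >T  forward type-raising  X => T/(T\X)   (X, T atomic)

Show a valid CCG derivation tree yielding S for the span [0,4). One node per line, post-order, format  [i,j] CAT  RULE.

[0,1] NP/S  lex  "some"
[1,2] PP  lex  "map"
[1,2] S/(S\PP)  >T
[2,3] S\PP  lex  "often"
[1,3] S  >  k=2
[0,3] NP  >  k=1
[3,4] S\NP  lex  "with"
[0,4] S  <  k=3

[0,4] S   <
  [0,3] NP   >
    [0,1] "some" : NP/S
    [1,3] S   >
      [1,2] S/(S\PP)   >T
        [1,2] "map" : PP
      [2,3] "often" : S\PP
  [3,4] "with" : S\NP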